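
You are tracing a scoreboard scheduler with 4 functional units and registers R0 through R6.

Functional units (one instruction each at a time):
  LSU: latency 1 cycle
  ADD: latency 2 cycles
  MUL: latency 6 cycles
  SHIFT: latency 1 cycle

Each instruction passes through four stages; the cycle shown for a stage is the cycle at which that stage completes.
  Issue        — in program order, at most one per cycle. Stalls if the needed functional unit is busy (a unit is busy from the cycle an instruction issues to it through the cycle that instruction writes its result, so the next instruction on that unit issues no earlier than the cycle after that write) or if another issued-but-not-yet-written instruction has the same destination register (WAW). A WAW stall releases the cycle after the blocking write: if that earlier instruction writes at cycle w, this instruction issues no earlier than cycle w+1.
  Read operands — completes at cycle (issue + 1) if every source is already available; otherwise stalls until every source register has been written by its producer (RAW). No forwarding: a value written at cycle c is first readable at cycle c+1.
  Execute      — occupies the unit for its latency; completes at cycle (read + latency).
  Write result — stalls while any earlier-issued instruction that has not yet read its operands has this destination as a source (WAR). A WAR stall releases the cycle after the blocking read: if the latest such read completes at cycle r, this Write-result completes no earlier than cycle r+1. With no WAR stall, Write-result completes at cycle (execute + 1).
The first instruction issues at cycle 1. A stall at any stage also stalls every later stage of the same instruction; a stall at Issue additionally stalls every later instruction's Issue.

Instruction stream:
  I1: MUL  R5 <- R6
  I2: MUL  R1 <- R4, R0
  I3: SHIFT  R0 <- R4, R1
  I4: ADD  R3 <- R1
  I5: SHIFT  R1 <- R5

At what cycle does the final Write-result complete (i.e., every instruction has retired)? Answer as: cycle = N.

[1] issue I1 (MUL)
[2] I1 read-ops
[8] I1 finished on MUL
[9] I1→R5
[10] issue I2 (MUL)
[11] I2 read-ops | issue I3 (SHIFT)
[12] issue I4 (ADD)
[17] I2 finished on MUL
[18] I2→R1
[19] I3 read-ops | I4 read-ops
[20] I3 finished on SHIFT
[21] I3→R0 | I4 finished on ADD
[22] I4→R3 | issue I5 (SHIFT)
[23] I5 read-ops
[24] I5 finished on SHIFT
[25] I5→R1

cycle = 25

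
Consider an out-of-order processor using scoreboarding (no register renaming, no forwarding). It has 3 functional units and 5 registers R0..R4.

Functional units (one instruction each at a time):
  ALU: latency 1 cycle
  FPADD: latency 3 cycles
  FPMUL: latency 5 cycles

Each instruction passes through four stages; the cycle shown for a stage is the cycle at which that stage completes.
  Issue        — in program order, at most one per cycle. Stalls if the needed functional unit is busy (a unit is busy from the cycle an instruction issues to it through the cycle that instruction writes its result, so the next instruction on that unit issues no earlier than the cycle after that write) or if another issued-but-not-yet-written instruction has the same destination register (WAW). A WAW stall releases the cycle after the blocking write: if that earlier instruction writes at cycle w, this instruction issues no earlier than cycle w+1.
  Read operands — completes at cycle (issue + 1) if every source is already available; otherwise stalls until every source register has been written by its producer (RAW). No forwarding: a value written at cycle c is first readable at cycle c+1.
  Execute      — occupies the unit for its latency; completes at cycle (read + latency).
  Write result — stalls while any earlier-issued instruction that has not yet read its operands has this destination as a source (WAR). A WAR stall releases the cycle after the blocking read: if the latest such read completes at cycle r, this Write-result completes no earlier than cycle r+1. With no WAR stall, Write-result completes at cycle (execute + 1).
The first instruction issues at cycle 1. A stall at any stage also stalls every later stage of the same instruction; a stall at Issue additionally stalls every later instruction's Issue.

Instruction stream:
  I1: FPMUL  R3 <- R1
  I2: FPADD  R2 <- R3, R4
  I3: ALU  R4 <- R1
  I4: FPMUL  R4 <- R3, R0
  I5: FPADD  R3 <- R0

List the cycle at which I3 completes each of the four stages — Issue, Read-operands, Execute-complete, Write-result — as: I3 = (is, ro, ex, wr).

cycle 1: issue I1 (FPMUL)
cycle 2: I1 read-ops, issue I2 (FPADD)
cycle 3: issue I3 (ALU)
cycle 4: I3 read-ops
cycle 5: I3 finished on ALU
cycle 7: I1 finished on FPMUL
cycle 8: I1→R3
cycle 9: I2 read-ops
cycle 10: I3→R4
cycle 11: issue I4 (FPMUL)
cycle 12: I2 finished on FPADD, I4 read-ops
cycle 13: I2→R2
cycle 14: issue I5 (FPADD)
cycle 15: I5 read-ops
cycle 17: I4 finished on FPMUL
cycle 18: I4→R4, I5 finished on FPADD
cycle 19: I5→R3

I3 = (3, 4, 5, 10)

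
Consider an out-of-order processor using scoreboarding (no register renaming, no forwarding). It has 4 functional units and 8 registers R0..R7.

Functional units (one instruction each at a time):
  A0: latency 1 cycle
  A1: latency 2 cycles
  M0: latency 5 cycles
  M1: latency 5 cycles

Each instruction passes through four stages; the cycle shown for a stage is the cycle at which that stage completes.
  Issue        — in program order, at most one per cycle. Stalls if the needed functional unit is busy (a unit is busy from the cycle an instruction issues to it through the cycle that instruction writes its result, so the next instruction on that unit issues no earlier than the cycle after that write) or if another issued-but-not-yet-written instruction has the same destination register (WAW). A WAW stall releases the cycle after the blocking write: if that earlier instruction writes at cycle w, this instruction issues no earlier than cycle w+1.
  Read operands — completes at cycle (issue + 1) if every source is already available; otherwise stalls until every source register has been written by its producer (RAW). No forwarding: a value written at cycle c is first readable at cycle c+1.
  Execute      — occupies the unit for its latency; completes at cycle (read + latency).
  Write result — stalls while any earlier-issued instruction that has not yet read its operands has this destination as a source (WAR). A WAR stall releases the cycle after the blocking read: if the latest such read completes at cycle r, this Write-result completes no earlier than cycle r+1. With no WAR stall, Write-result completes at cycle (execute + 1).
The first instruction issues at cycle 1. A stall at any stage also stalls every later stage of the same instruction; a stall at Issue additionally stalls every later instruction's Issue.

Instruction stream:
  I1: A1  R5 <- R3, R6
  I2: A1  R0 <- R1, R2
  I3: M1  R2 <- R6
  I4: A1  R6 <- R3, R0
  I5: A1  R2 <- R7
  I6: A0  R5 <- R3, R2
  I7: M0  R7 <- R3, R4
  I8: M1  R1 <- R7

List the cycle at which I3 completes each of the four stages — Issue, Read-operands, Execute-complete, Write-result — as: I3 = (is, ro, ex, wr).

1) issue 1, read 2, done 4, write 5
2) issue 6, read 7, done 9, write 10  <struct: A1 busy until I1 writes@5>
3) issue 7, read 8, done 13, write 14
4) issue 11, read 12, done 14, write 15  <struct: A1 busy until I2 writes@10>
5) issue 16, read 17, done 19, write 20  <struct: A1 busy until I4 writes@15>
6) issue 17, read 21, done 22, write 23  <RAW R2: wait I5 write@20>
7) issue 18, read 19, done 24, write 25
8) issue 19, read 26, done 31, write 32  <RAW R7: wait I7 write@25>

I3 = (7, 8, 13, 14)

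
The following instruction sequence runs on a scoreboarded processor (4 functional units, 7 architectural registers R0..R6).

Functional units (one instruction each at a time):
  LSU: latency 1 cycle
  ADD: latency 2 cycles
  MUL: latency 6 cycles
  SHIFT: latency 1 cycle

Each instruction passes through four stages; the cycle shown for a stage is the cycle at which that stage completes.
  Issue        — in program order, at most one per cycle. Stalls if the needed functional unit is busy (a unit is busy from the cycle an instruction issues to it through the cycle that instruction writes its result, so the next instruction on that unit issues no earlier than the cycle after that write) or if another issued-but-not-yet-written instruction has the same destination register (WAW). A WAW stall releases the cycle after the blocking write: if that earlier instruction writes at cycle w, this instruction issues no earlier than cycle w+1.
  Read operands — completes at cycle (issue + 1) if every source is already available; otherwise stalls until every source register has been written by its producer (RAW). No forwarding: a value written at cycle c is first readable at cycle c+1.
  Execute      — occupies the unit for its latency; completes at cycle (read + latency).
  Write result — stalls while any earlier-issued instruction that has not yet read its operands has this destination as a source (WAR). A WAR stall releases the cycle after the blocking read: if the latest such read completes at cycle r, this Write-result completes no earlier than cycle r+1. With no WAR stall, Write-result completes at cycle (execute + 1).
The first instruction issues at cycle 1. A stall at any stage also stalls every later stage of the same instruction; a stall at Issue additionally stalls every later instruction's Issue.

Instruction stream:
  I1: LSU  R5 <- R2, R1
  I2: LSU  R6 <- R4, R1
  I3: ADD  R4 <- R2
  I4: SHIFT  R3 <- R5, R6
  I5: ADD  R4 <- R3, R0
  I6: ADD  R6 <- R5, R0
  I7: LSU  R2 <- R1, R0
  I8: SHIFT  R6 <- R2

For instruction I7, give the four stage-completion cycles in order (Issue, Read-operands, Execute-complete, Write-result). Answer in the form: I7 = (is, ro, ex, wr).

I7 = (17, 18, 19, 20)

  I1 | 1 | 2 | 3 | 4
  I2 | 5 | 6 | 7 | 8   struct: LSU busy until I1 writes@4
  I3 | 6 | 7 | 9 | 10
  I4 | 7 | 9 | 10 | 11   RAW R6: wait I2 write@8
  I5 | 11 | 12 | 14 | 15   struct: ADD busy until I3 writes@10
  I6 | 16 | 17 | 19 | 20   struct: ADD busy until I5 writes@15
  I7 | 17 | 18 | 19 | 20
  I8 | 21 | 22 | 23 | 24   WAW R6: wait I6 write@20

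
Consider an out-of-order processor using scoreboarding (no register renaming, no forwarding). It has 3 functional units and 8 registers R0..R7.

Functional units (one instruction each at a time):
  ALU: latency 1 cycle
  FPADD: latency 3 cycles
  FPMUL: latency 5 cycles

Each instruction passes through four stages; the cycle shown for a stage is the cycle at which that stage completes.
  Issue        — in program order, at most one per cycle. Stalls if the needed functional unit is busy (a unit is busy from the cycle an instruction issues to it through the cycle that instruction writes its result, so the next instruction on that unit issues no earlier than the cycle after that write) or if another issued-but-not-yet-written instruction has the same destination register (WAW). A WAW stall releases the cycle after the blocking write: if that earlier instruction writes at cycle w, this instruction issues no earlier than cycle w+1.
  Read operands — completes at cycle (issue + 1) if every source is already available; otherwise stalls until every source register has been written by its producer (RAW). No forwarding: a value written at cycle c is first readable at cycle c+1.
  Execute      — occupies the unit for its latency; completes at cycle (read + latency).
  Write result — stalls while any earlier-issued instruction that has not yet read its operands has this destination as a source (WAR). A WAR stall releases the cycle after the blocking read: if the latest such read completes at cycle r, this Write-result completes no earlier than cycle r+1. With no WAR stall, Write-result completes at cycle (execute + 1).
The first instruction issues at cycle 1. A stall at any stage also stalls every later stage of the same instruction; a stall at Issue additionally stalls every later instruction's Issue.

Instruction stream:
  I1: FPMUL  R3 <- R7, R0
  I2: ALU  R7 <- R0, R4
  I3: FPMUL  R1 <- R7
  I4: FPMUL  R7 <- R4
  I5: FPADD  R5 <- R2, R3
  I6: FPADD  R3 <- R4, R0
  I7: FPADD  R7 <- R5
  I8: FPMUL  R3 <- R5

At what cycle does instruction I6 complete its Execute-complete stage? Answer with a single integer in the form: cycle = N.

c1: issue I1 (FPMUL)
c2: I1 read-ops; issue I2 (ALU)
c3: I2 read-ops
c4: I2 finished on ALU
c5: I2→R7
c7: I1 finished on FPMUL
c8: I1→R3
c9: issue I3 (FPMUL)
c10: I3 read-ops
c15: I3 finished on FPMUL
c16: I3→R1
c17: issue I4 (FPMUL)
c18: I4 read-ops; issue I5 (FPADD)
c19: I5 read-ops
c22: I5 finished on FPADD
c23: I4 finished on FPMUL; I5→R5
c24: I4→R7; issue I6 (FPADD)
c25: I6 read-ops
c28: I6 finished on FPADD
c29: I6→R3
c30: issue I7 (FPADD)
c31: I7 read-ops; issue I8 (FPMUL)
c32: I8 read-ops
c34: I7 finished on FPADD
c35: I7→R7
c37: I8 finished on FPMUL
c38: I8→R3

cycle = 28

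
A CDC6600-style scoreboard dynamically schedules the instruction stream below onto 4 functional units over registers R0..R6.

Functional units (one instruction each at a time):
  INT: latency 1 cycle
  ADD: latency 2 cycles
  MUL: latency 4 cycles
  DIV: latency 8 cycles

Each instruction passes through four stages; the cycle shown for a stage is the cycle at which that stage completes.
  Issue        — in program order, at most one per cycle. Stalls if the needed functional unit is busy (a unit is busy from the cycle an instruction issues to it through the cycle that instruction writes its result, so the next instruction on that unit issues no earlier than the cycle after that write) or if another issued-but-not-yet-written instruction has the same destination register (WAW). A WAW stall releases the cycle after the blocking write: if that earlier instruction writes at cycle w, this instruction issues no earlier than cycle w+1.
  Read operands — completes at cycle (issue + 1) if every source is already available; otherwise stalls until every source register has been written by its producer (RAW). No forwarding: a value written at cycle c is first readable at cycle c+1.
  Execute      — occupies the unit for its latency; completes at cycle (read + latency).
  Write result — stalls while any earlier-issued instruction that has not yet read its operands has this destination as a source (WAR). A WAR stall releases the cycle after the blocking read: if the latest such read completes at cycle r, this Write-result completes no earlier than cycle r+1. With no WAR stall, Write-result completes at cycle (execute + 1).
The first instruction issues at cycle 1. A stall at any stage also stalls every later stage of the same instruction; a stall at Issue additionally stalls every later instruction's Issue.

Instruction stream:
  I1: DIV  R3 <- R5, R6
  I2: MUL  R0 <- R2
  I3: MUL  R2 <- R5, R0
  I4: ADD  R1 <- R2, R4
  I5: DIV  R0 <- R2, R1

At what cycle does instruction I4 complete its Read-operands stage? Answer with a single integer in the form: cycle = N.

t=1  issue I1 (DIV)
t=2  I1 read-ops | issue I2 (MUL)
t=3  I2 read-ops
t=7  I2 finished on MUL
t=8  I2→R0
t=9  issue I3 (MUL)
t=10  I1 finished on DIV | I3 read-ops | issue I4 (ADD)
t=11  I1→R3
t=12  issue I5 (DIV)
t=14  I3 finished on MUL
t=15  I3→R2
t=16  I4 read-ops
t=18  I4 finished on ADD
t=19  I4→R1
t=20  I5 read-ops
t=28  I5 finished on DIV
t=29  I5→R0

cycle = 16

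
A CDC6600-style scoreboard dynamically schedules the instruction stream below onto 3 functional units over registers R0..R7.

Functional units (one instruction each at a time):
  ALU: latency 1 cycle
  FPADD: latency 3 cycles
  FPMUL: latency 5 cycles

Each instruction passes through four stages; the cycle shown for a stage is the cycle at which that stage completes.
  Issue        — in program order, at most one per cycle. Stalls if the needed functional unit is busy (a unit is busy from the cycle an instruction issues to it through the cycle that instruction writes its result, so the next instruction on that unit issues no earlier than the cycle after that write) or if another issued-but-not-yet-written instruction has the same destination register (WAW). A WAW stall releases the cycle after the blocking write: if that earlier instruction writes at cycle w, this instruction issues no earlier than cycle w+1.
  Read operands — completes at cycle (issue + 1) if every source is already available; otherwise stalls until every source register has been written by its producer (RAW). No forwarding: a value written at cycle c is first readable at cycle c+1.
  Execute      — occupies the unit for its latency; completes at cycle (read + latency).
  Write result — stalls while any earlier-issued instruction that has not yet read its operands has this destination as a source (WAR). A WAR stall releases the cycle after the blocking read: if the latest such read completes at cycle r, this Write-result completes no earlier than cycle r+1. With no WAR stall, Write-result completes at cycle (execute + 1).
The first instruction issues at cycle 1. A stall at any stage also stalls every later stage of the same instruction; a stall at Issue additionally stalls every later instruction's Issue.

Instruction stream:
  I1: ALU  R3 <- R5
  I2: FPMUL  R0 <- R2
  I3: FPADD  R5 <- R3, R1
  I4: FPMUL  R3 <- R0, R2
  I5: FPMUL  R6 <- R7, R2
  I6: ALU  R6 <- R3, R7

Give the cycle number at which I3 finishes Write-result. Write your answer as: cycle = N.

cycle 1: I1 issues→ALU
cycle 2: I1 reads | I2 issues→FPMUL
cycle 3: I1 exec-done | I2 reads | I3 issues→FPADD
cycle 4: I1 writes R3
cycle 5: I3 reads
cycle 8: I2 exec-done | I3 exec-done
cycle 9: I2 writes R0 | I3 writes R5
cycle 10: I4 issues→FPMUL
cycle 11: I4 reads
cycle 16: I4 exec-done
cycle 17: I4 writes R3
cycle 18: I5 issues→FPMUL
cycle 19: I5 reads
cycle 24: I5 exec-done
cycle 25: I5 writes R6
cycle 26: I6 issues→ALU
cycle 27: I6 reads
cycle 28: I6 exec-done
cycle 29: I6 writes R6

cycle = 9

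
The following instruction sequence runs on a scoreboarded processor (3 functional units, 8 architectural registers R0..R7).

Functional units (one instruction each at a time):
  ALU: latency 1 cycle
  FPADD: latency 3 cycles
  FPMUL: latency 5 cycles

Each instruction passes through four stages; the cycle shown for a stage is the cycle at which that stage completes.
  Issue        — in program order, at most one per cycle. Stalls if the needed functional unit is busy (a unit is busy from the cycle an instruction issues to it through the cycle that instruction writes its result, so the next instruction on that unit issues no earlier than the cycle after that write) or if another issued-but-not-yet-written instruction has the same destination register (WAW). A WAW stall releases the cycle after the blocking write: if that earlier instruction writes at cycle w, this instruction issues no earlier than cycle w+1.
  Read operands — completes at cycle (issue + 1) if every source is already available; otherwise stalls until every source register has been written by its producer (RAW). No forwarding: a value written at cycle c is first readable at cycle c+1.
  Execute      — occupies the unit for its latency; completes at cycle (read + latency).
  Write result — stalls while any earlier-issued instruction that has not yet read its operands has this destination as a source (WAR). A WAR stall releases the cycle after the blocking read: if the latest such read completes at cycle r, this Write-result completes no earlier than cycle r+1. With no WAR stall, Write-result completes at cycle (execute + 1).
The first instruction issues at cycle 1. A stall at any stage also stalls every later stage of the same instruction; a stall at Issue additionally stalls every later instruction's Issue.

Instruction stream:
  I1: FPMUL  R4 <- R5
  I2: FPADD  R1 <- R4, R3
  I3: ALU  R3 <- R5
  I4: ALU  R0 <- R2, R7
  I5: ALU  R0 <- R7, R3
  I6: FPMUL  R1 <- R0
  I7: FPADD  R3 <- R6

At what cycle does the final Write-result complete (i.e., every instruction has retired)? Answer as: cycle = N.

cycle = 25

1) issue 1, read 2, done 7, write 8
2) issue 2, read 9, done 12, write 13  <RAW R4: wait I1 write@8>
3) issue 3, read 4, done 5, write 10  <WAR R3: wait I2 read@9>
4) issue 11, read 12, done 13, write 14  <struct: ALU busy until I3 writes@10>
5) issue 15, read 16, done 17, write 18  <struct: ALU busy until I4 writes@14>
6) issue 16, read 19, done 24, write 25  <RAW R0: wait I5 write@18>
7) issue 17, read 18, done 21, write 22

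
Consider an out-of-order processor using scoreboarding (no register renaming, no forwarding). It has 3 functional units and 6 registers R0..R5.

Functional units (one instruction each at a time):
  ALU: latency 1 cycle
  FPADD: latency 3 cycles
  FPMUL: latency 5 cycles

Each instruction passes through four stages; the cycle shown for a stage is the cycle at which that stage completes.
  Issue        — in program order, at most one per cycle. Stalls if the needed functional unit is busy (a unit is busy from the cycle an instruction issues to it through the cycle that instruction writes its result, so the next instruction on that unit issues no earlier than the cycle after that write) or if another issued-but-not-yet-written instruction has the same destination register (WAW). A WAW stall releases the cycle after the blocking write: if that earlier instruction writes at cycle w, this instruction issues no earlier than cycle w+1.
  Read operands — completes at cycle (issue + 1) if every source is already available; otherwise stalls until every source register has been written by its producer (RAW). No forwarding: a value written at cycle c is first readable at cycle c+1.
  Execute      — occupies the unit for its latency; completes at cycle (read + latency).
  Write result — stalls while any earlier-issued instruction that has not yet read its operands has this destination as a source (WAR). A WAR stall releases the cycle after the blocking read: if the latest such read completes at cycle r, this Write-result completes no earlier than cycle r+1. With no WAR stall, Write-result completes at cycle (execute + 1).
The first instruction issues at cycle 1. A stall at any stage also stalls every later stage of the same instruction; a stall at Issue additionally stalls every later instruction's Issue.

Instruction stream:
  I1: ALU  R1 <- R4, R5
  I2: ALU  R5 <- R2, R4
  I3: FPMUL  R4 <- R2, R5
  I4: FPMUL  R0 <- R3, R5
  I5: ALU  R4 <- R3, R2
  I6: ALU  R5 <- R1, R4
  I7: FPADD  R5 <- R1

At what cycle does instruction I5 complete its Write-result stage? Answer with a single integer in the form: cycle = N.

[1] I1 dispatched to ALU
[2] I1 operands ready
[3] I1 complete
[4] R1←I1
[5] I2 dispatched to ALU
[6] I2 operands ready; I3 dispatched to FPMUL
[7] I2 complete
[8] R5←I2
[9] I3 operands ready
[14] I3 complete
[15] R4←I3
[16] I4 dispatched to FPMUL
[17] I4 operands ready; I5 dispatched to ALU
[18] I5 operands ready
[19] I5 complete
[20] R4←I5
[21] I6 dispatched to ALU
[22] I4 complete; I6 operands ready
[23] R0←I4; I6 complete
[24] R5←I6
[25] I7 dispatched to FPADD
[26] I7 operands ready
[29] I7 complete
[30] R5←I7

cycle = 20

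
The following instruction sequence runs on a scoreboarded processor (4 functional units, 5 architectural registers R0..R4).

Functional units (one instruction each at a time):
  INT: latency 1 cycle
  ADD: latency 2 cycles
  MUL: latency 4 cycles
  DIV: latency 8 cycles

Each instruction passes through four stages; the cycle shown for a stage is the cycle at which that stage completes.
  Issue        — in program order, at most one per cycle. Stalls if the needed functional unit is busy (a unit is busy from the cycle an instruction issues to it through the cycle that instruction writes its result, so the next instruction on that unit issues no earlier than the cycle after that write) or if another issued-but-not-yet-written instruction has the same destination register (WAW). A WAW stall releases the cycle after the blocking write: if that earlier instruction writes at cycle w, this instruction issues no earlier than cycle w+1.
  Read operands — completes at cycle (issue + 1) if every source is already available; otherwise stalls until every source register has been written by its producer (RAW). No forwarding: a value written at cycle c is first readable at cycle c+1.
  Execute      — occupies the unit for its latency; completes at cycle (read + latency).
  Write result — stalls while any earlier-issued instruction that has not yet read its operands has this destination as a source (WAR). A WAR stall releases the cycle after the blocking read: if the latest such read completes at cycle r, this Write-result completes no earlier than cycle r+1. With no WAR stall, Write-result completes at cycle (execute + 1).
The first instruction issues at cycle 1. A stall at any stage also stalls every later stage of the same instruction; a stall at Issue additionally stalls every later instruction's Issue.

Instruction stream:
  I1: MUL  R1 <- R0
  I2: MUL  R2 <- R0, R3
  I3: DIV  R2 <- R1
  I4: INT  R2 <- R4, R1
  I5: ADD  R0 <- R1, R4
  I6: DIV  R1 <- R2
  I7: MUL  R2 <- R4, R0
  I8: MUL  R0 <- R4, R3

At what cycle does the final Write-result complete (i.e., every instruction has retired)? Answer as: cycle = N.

cycle = 44

t=1  I1 dispatched to MUL
t=2  I1 operands ready
t=6  I1 complete
t=7  R1←I1
t=8  I2 dispatched to MUL
t=9  I2 operands ready
t=13  I2 complete
t=14  R2←I2
t=15  I3 dispatched to DIV
t=16  I3 operands ready
t=24  I3 complete
t=25  R2←I3
t=26  I4 dispatched to INT
t=27  I4 operands ready · I5 dispatched to ADD
t=28  I4 complete · I5 operands ready · I6 dispatched to DIV
t=29  R2←I4
t=30  I5 complete · I6 operands ready · I7 dispatched to MUL
t=31  R0←I5
t=32  I7 operands ready
t=36  I7 complete
t=37  R2←I7
t=38  I6 complete · I8 dispatched to MUL
t=39  R1←I6 · I8 operands ready
t=43  I8 complete
t=44  R0←I8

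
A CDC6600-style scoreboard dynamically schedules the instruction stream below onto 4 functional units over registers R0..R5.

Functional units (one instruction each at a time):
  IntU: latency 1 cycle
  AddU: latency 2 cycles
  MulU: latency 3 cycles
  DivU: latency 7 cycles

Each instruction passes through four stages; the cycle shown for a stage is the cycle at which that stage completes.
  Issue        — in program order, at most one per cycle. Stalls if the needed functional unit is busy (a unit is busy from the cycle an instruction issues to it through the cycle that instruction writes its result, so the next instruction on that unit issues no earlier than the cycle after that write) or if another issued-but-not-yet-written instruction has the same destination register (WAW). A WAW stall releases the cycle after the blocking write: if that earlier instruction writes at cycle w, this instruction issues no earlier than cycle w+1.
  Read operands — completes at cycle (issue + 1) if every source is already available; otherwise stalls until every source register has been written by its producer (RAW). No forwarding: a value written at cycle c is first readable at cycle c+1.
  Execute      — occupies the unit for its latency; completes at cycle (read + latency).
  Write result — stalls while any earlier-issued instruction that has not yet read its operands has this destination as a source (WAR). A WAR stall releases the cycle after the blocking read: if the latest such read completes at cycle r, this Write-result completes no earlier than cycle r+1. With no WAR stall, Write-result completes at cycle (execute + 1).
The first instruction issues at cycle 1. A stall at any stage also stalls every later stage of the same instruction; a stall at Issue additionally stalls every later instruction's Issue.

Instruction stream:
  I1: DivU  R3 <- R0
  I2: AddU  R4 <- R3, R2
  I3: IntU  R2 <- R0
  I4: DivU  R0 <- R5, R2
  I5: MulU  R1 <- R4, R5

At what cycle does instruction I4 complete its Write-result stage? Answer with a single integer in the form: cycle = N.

cycle = 21

1) issue 1, read 2, done 9, write 10
2) issue 2, read 11, done 13, write 14  <RAW R3: wait I1 write@10>
3) issue 3, read 4, done 5, write 12  <WAR R2: wait I2 read@11>
4) issue 11, read 13, done 20, write 21  <struct: DivU busy until I1 writes@10 / RAW R2: wait I3 write@12>
5) issue 12, read 15, done 18, write 19  <RAW R4: wait I2 write@14>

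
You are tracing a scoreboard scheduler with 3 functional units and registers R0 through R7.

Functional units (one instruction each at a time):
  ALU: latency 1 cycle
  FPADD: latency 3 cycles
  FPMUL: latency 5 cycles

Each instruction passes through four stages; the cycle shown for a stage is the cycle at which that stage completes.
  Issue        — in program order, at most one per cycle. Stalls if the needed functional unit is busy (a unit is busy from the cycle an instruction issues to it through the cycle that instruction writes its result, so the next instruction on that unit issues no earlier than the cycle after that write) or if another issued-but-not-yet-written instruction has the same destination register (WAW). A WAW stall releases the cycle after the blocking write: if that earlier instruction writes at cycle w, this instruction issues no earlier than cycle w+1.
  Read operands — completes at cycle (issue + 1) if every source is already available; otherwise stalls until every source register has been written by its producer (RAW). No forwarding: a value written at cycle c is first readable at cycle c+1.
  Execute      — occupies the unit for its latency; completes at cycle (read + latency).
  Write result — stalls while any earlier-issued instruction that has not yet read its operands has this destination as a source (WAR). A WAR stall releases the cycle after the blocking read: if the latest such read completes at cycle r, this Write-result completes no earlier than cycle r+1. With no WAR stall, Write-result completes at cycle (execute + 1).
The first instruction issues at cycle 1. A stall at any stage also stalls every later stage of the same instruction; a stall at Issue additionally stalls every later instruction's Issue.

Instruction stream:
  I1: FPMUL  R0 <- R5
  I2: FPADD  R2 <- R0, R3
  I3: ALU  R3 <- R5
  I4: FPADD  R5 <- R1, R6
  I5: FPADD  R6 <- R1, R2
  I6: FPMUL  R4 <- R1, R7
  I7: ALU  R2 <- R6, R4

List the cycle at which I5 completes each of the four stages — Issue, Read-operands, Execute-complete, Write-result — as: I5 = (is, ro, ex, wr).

cycle 1: I1→FPMUL
cycle 2: I1 RO, I2→FPADD
cycle 3: I3→ALU
cycle 4: I3 RO
cycle 5: I3 EX
cycle 7: I1 EX
cycle 8: I1 WR R0
cycle 9: I2 RO
cycle 10: I3 WR R3
cycle 12: I2 EX
cycle 13: I2 WR R2
cycle 14: I4→FPADD
cycle 15: I4 RO
cycle 18: I4 EX
cycle 19: I4 WR R5
cycle 20: I5→FPADD
cycle 21: I5 RO, I6→FPMUL
cycle 22: I6 RO, I7→ALU
cycle 24: I5 EX
cycle 25: I5 WR R6
cycle 27: I6 EX
cycle 28: I6 WR R4
cycle 29: I7 RO
cycle 30: I7 EX
cycle 31: I7 WR R2

I5 = (20, 21, 24, 25)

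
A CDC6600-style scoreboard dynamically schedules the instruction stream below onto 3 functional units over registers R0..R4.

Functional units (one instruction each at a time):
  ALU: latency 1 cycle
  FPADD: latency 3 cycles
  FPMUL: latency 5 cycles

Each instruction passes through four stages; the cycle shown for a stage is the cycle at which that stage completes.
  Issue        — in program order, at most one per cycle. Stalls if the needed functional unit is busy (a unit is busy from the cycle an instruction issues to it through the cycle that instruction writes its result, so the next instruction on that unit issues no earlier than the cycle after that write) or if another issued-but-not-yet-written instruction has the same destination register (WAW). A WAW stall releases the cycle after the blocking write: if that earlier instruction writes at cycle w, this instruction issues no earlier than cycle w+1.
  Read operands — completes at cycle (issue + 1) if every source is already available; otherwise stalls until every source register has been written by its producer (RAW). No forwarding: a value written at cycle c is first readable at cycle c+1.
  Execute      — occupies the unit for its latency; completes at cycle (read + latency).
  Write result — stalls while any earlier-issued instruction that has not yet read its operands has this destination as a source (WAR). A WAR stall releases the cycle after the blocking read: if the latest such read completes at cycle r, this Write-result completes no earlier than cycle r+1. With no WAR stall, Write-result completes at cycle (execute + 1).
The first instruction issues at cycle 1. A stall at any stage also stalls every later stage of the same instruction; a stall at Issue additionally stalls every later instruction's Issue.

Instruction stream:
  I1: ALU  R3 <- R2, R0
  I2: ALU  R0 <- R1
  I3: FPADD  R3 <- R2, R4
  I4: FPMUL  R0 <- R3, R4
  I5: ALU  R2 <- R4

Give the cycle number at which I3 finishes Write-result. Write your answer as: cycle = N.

cycle = 11

t=1  I1 dispatched to ALU
t=2  I1 operands ready
t=3  I1 complete
t=4  R3←I1
t=5  I2 dispatched to ALU
t=6  I2 operands ready · I3 dispatched to FPADD
t=7  I2 complete · I3 operands ready
t=8  R0←I2
t=9  I4 dispatched to FPMUL
t=10  I3 complete · I5 dispatched to ALU
t=11  R3←I3 · I5 operands ready
t=12  I4 operands ready · I5 complete
t=13  R2←I5
t=17  I4 complete
t=18  R0←I4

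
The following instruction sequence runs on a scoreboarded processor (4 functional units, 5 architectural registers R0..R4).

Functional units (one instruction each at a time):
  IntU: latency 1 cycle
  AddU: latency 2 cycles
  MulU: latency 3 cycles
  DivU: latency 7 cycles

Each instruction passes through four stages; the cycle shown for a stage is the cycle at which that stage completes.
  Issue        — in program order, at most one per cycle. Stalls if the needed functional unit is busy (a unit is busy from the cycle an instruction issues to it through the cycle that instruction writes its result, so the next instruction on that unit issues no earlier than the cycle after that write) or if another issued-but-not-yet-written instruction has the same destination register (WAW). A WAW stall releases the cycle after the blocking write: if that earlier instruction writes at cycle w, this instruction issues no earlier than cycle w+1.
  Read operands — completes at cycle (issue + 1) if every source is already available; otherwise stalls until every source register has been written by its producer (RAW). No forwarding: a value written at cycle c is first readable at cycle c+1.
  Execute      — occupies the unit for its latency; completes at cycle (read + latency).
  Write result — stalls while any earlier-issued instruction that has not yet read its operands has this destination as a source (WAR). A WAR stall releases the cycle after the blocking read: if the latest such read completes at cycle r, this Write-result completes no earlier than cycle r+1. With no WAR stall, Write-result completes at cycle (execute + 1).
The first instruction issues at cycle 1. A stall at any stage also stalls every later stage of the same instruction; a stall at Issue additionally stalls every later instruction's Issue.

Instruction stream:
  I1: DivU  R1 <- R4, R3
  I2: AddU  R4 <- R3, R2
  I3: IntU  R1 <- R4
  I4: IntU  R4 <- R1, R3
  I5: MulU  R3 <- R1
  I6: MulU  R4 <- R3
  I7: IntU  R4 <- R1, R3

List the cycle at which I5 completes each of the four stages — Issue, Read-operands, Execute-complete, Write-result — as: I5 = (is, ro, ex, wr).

[I1] 1/2/9/10
[I2] 2/3/5/6
[I3] 11/12/13/14  (WAW R1: wait I1 write@10)
[I4] 15/16/17/18  (struct: IntU busy until I3 writes@14)
[I5] 16/17/20/21
[I6] 22/23/26/27  (struct: MulU busy until I5 writes@21)
[I7] 28/29/30/31  (WAW R4: wait I6 write@27)

I5 = (16, 17, 20, 21)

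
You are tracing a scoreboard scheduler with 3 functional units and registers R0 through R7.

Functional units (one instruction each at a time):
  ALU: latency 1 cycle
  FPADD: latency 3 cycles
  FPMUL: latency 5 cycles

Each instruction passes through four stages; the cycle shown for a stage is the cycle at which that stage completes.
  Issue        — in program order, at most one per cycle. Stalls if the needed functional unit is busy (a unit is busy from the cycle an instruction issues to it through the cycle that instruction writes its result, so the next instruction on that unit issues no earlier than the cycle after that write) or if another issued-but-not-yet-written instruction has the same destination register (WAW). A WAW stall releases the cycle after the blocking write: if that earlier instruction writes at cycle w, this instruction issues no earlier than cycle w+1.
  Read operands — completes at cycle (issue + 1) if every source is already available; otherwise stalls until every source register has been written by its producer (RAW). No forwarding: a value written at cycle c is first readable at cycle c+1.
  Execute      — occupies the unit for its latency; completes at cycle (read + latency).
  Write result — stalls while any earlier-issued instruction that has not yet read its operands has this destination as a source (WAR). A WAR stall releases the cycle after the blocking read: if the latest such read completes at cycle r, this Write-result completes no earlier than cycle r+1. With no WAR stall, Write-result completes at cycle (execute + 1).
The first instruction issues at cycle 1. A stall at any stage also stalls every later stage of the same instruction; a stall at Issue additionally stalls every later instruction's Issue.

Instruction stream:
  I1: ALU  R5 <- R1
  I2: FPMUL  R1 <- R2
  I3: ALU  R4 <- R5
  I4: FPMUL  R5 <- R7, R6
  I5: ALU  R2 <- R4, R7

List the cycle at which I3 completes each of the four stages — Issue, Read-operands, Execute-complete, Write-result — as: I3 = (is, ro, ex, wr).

t=1  I1→ALU
t=2  I1 RO | I2→FPMUL
t=3  I1 EX | I2 RO
t=4  I1 WR R5
t=5  I3→ALU
t=6  I3 RO
t=7  I3 EX
t=8  I2 EX | I3 WR R4
t=9  I2 WR R1
t=10  I4→FPMUL
t=11  I4 RO | I5→ALU
t=12  I5 RO
t=13  I5 EX
t=14  I5 WR R2
t=16  I4 EX
t=17  I4 WR R5

I3 = (5, 6, 7, 8)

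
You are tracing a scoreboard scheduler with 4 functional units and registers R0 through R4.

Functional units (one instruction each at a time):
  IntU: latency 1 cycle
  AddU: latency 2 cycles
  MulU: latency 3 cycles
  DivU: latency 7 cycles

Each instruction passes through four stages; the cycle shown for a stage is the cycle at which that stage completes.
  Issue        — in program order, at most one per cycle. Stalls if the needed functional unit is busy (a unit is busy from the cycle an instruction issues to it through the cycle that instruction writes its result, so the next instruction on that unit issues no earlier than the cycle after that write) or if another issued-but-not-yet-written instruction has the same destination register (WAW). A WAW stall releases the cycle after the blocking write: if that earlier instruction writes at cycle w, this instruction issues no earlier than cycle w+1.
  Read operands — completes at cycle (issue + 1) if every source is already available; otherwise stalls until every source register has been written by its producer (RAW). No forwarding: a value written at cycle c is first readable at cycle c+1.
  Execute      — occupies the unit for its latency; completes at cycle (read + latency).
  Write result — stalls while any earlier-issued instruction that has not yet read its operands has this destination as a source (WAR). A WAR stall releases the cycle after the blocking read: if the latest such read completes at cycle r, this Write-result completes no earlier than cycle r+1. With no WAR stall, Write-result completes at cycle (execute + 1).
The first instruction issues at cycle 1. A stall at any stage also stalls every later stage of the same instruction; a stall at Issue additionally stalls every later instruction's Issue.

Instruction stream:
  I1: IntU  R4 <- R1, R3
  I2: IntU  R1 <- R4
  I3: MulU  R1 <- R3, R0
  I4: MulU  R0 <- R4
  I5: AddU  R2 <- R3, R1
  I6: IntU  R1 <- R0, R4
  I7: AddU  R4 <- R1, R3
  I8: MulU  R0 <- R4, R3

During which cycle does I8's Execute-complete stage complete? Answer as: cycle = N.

cycle 1: issue I1 (IntU)
cycle 2: I1 read-ops
cycle 3: I1 finished on IntU
cycle 4: I1→R4
cycle 5: issue I2 (IntU)
cycle 6: I2 read-ops
cycle 7: I2 finished on IntU
cycle 8: I2→R1
cycle 9: issue I3 (MulU)
cycle 10: I3 read-ops
cycle 13: I3 finished on MulU
cycle 14: I3→R1
cycle 15: issue I4 (MulU)
cycle 16: I4 read-ops · issue I5 (AddU)
cycle 17: I5 read-ops · issue I6 (IntU)
cycle 19: I4 finished on MulU · I5 finished on AddU
cycle 20: I4→R0 · I5→R2
cycle 21: I6 read-ops · issue I7 (AddU)
cycle 22: I6 finished on IntU · issue I8 (MulU)
cycle 23: I6→R1
cycle 24: I7 read-ops
cycle 26: I7 finished on AddU
cycle 27: I7→R4
cycle 28: I8 read-ops
cycle 31: I8 finished on MulU
cycle 32: I8→R0

cycle = 31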